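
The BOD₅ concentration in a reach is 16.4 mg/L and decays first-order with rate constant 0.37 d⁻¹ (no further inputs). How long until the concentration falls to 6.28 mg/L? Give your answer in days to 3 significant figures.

t = ln(C₀/C)/k = ln(16.4/6.28)/0.37 = 0.9599/0.37 = 2.594 d.

2.59 d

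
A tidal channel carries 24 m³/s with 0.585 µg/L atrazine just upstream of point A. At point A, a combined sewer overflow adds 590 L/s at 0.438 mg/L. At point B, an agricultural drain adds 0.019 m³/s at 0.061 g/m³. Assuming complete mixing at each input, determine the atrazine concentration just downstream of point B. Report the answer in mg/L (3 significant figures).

0.0111 mg/L

0.585 µg/L = 0.000585 mg/L.
590 L/s = 0.59 m³/s.
After input A: C = (24·0.000585 + 0.59·0.438) / 24.59 = 0.01108 mg/L.
After input B: C = (24.59·0.01108 + 0.019·0.061) / 24.61 = 0.01112 mg/L.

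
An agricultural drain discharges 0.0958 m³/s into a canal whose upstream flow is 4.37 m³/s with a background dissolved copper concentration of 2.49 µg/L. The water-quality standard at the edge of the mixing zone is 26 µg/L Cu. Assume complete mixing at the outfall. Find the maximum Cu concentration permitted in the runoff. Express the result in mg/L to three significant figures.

1.10 mg/L

2.49 µg/L = 0.00249 mg/L.
26 µg/L = 0.026 mg/L.
Mass balance: 0.026·4.466 = 0.0958·Cₑ + 4.37·0.00249.
Cₑ = (0.1161 − 0.01088) / 0.0958 = 1.098 mg/L.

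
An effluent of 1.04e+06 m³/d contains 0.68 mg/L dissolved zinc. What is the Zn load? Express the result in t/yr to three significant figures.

1.04e+06 m³/d = 12.04 m³/s.
Mass flux = Q·C = 12.04 m³/s × 0.68 g/m³ = 8.185 g/s.
= 8.185 g/s × 31.56 = 258.3 t/yr.

258 t/yr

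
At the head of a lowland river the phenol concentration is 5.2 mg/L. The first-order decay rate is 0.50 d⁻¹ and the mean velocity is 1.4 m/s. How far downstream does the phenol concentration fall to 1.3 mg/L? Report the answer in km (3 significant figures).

From C = C₀·e^(−kt), t = ln(C₀/C)/k = ln(5.2/1.3)/0.50 = 1.386/0.50 = 2.773 d.
Distance = v·t = 1.4 m/s × 2.396e+05 s = 3.354e+05 m = 335.4 km.

335 km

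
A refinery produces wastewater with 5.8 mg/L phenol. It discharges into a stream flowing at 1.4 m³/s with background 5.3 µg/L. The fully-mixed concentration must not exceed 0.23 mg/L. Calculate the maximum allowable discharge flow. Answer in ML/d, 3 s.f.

4.88 ML/d

5.3 µg/L = 0.0053 mg/L.
Mass balance at complete mixing: C_std·(Q_w + Q_r) = Q_w·C_e + Q_r·C_b.
Rearranging, Q_w = Q_r·(C_std − C_b)/(C_e − C_std) = 1.4·(0.23 − 0.0053) / (5.8 − 0.23) = 0.05648 m³/s.
= 4.88 ML/d.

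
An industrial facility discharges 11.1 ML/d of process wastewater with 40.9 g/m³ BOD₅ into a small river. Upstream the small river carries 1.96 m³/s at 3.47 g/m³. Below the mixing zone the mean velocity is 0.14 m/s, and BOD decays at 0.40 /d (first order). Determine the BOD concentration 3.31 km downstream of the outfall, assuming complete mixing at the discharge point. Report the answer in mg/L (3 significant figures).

11.1 ML/d = 0.1285 m³/s.
After complete mixing, C₀ = (0.1285·40.9 + 1.96·3.47) / 2.088 = 5.773 mg/L.
Travel time t = 3310 m / 0.14 m/s = 2.364e+04 s = 0.2736 d.
C = 5.773·exp(−0.40·0.2736) = 5.773·0.8963 = 5.174 mg/L.

5.17 mg/L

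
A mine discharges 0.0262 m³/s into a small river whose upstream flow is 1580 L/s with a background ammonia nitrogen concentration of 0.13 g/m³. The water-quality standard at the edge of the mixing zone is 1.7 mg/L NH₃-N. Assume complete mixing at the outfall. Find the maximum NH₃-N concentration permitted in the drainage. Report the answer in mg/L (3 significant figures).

96.4 mg/L

1580 L/s = 1.58 m³/s.
Mass balance: 1.7·1.606 = 0.0262·Cₑ + 1.58·0.13.
Cₑ = (2.731 − 0.2054) / 0.0262 = 96.38 mg/L.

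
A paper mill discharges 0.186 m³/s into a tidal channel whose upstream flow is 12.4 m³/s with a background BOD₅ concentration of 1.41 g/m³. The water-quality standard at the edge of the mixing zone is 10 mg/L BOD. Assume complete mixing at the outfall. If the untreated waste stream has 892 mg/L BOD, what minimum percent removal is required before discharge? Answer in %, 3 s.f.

34.7 %

Mass balance: 10·12.59 = 0.186·Cₑ + 12.4·1.41.
Cₑ = (125.9 − 17.48) / 0.186 = 582.7 mg/L.
Required removal = 1 − 582.7/892 = 34.68 %.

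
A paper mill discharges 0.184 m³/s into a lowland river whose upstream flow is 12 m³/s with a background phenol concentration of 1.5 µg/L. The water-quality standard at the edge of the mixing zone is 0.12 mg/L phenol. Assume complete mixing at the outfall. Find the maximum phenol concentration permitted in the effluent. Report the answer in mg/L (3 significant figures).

1.5 µg/L = 0.0015 mg/L.
Mass balance: 0.12·12.18 = 0.184·Cₑ + 12·0.0015.
Cₑ = (1.462 − 0.018) / 0.184 = 7.848 mg/L.

7.85 mg/L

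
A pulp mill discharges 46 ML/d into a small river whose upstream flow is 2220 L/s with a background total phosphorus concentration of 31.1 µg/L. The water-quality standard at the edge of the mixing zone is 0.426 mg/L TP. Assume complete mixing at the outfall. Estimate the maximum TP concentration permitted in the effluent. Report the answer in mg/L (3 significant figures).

46 ML/d = 0.5324 m³/s.
2220 L/s = 2.22 m³/s.
31.1 µg/L = 0.0311 mg/L.
Mass balance: 0.426·2.752 = 0.5324·Cₑ + 2.22·0.0311.
Cₑ = (1.173 − 0.06904) / 0.5324 = 2.073 mg/L.

2.07 mg/L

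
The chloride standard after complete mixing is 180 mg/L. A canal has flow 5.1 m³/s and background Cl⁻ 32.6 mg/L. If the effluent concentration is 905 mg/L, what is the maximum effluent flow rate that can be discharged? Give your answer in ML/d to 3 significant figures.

89.6 ML/d

Mass balance at complete mixing: C_std·(Q_w + Q_r) = Q_w·C_e + Q_r·C_b.
Rearranging, Q_w = Q_r·(C_std − C_b)/(C_e − C_std) = 5.1·(180 − 32.6) / (905 − 180) = 1.037 m³/s.
= 89.59 ML/d.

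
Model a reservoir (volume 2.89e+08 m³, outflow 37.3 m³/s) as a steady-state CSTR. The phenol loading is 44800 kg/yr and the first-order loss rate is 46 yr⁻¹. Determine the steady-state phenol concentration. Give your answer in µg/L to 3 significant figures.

Outflow Q = 37.3 m³/s × 3.156e+07 s/yr = 1.177e+09 m³/yr.
Steady-state CSTR mass balance: W = Q·C + k·V·C, so C = W/(Q + kV).
Q + kV = 1.177e+09 + 46·2.89e+08 = 1.447e+10 m³/yr.
C = 44800/1.447e+10 = 3.096e-06 kg/m³ = 0.003096 mg/L = 3.096 µg/L.

3.10 µg/L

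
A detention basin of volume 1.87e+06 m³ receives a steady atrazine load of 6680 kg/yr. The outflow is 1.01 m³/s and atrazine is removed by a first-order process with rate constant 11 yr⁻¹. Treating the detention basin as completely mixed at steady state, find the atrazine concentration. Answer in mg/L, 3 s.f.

Outflow Q = 1.01 m³/s × 3.156e+07 s/yr = 3.187e+07 m³/yr.
Steady-state CSTR mass balance: W = Q·C + k·V·C, so C = W/(Q + kV).
Q + kV = 3.187e+07 + 11·1.87e+06 = 5.244e+07 m³/yr.
C = 6680/5.244e+07 = 0.0001274 kg/m³ = 0.1274 mg/L.

0.127 mg/L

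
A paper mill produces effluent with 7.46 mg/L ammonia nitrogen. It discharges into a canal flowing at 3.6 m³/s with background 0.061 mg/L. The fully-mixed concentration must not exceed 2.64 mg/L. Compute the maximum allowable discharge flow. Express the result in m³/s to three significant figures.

Mass balance at complete mixing: C_std·(Q_w + Q_r) = Q_w·C_e + Q_r·C_b.
Rearranging, Q_w = Q_r·(C_std − C_b)/(C_e − C_std) = 3.6·(2.64 − 0.061) / (7.46 − 2.64) = 1.926 m³/s.

1.93 m³/s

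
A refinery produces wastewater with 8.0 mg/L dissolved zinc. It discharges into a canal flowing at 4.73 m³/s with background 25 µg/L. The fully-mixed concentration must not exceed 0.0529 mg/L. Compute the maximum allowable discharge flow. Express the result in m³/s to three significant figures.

25 µg/L = 0.025 mg/L.
Mass balance at complete mixing: C_std·(Q_w + Q_r) = Q_w·C_e + Q_r·C_b.
Rearranging, Q_w = Q_r·(C_std − C_b)/(C_e − C_std) = 4.73·(0.0529 − 0.025) / (8 − 0.0529) = 0.01661 m³/s.

0.0166 m³/s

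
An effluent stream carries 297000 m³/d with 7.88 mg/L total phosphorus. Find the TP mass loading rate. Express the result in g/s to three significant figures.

27.1 g/s

297000 m³/d = 3.438 m³/s.
Mass flux = Q·C = 3.438 m³/s × 7.88 g/m³ = 27.09 g/s.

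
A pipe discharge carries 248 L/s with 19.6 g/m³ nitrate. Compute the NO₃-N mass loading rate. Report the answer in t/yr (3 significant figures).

153 t/yr

248 L/s = 0.248 m³/s.
Mass flux = Q·C = 0.248 m³/s × 19.6 g/m³ = 4.861 g/s.
= 4.861 g/s × 31.56 = 153.4 t/yr.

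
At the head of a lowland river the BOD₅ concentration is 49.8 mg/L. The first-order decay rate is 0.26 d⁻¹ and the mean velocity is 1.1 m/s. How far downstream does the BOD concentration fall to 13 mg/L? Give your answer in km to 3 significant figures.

491 km

From C = C₀·e^(−kt), t = ln(C₀/C)/k = ln(49.8/13)/0.26 = 1.343/0.26 = 5.166 d.
Distance = v·t = 1.1 m/s × 4.463e+05 s = 4.909e+05 m = 490.9 km.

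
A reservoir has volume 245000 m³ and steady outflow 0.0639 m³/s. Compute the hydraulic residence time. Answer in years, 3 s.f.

Q = 0.0639 m³/s × 3.156e+07 s/yr = 2.017e+06 m³/yr.
Hydraulic residence time τ = V/Q = 245000/2.017e+06 = 0.1215 yr.

0.121 yr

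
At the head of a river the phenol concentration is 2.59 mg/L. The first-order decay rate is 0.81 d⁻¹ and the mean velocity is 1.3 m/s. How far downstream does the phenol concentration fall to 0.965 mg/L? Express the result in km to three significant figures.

137 km

From C = C₀·e^(−kt), t = ln(C₀/C)/k = ln(2.59/0.965)/0.81 = 0.9873/0.81 = 1.219 d.
Distance = v·t = 1.3 m/s × 1.053e+05 s = 1.369e+05 m = 136.9 km.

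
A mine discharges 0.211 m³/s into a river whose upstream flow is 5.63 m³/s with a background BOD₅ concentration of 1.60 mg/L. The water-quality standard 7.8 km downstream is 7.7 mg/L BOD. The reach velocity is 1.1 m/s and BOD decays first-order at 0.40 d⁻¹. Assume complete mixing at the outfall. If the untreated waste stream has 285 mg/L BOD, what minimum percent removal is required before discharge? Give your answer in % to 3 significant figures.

Travel time to the compliance point: t = 7800/1.1 = 7091 s = 0.08207 d; decay factor exp(−0.40·0.08207) = 0.9677.
So the concentration just after mixing may be at most 7.7/0.9677 = 7.957 mg/L.
Mass balance: 7.957·5.841 = 0.211·Cₑ + 5.63·1.6.
Cₑ = (46.48 − 9.008) / 0.211 = 177.6 mg/L.
Required removal = 1 − 177.6/285 = 37.69 %.

37.7 %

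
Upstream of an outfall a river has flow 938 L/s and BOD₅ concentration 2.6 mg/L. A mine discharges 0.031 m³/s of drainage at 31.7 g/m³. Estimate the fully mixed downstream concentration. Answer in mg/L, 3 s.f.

938 L/s = 0.938 m³/s.
By mass balance at complete mixing, C = (0.031·31.7 + 0.938·2.6) / (0.031 + 0.938) = 3.421/0.969 = 3.531 mg/L.

3.53 mg/L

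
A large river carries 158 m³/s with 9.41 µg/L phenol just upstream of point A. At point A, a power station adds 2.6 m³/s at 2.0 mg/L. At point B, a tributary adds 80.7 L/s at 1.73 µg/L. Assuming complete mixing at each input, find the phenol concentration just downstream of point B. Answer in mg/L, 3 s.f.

0.0416 mg/L

9.41 µg/L = 0.00941 mg/L.
After input A: C = (158·0.00941 + 2.6·2) / 160.6 = 0.04164 mg/L.
80.7 L/s = 0.0807 m³/s.
1.73 µg/L = 0.00173 mg/L.
After input B: C = (160.6·0.04164 + 0.0807·0.00173) / 160.7 = 0.04162 mg/L.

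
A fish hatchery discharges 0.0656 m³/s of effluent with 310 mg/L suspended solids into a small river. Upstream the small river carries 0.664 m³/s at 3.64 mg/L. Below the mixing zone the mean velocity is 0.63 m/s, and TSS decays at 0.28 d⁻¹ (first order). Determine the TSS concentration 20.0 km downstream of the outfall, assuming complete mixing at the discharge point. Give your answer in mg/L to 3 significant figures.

28.1 mg/L

After complete mixing, C₀ = (0.0656·310 + 0.664·3.64) / 0.7296 = 31.19 mg/L.
Travel time t = 2e+04 m / 0.63 m/s = 3.175e+04 s = 0.3674 d.
C = 31.19·exp(−0.28·0.3674) = 31.19·0.9022 = 28.14 mg/L.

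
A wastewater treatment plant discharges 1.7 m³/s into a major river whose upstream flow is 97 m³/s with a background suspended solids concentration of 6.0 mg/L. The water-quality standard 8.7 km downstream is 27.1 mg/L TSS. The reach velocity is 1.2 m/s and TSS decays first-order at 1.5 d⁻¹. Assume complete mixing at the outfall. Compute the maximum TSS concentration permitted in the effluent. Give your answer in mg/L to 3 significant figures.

1440 mg/L

Travel time to the compliance point: t = 8700/1.2 = 7250 s = 0.08391 d; decay factor exp(−1.5·0.08391) = 0.8817.
So the concentration just after mixing may be at most 27.1/0.8817 = 30.73 mg/L.
Mass balance: 30.73·98.7 = 1.7·Cₑ + 97·6.
Cₑ = (3034 − 582) / 1.7 = 1442 mg/L.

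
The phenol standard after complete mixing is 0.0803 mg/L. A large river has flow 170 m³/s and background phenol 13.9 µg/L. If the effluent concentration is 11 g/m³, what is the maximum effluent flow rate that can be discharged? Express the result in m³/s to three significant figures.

13.9 µg/L = 0.0139 mg/L.
Mass balance at complete mixing: C_std·(Q_w + Q_r) = Q_w·C_e + Q_r·C_b.
Rearranging, Q_w = Q_r·(C_std − C_b)/(C_e − C_std) = 170·(0.0803 − 0.0139) / (11 − 0.0803) = 1.034 m³/s.

1.03 m³/s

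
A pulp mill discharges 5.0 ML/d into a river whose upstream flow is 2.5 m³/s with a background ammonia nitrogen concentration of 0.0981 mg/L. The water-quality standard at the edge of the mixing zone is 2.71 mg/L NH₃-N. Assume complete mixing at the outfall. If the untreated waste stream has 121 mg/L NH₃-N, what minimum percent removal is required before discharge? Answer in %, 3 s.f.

5.0 ML/d = 0.05787 m³/s.
Mass balance: 2.71·2.558 = 0.05787·Cₑ + 2.5·0.0981.
Cₑ = (6.932 − 0.2453) / 0.05787 = 115.5 mg/L.
Required removal = 1 − 115.5/121 = 4.509 %.

4.51 %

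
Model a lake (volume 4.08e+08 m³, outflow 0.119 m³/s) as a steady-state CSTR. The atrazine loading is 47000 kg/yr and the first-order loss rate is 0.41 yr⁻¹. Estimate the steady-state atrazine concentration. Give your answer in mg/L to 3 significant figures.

0.275 mg/L

Outflow Q = 0.119 m³/s × 3.156e+07 s/yr = 3.755e+06 m³/yr.
Steady-state CSTR mass balance: W = Q·C + k·V·C, so C = W/(Q + kV).
Q + kV = 3.755e+06 + 0.41·4.08e+08 = 1.71e+08 m³/yr.
C = 47000/1.71e+08 = 0.0002748 kg/m³ = 0.2748 mg/L.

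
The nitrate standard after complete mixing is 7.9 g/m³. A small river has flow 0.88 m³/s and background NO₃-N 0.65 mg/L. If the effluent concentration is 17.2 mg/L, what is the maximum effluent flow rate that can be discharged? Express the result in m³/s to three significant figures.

0.686 m³/s

Mass balance at complete mixing: C_std·(Q_w + Q_r) = Q_w·C_e + Q_r·C_b.
Rearranging, Q_w = Q_r·(C_std − C_b)/(C_e − C_std) = 0.88·(7.9 − 0.65) / (17.2 − 7.9) = 0.686 m³/s.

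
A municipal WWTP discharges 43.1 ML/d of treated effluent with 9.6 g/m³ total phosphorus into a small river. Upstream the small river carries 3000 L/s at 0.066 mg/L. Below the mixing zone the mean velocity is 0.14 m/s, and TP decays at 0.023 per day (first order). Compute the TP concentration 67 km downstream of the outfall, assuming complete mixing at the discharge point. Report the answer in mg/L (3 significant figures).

43.1 ML/d = 0.4988 m³/s.
3000 L/s = 3 m³/s.
After complete mixing, C₀ = (0.4988·9.6 + 3·0.066) / 3.499 = 1.425 mg/L.
Travel time t = 6.7e+04 m / 0.14 m/s = 4.786e+05 s = 5.539 d.
C = 1.425·exp(−0.023·5.539) = 1.425·0.8804 = 1.255 mg/L.

1.25 mg/L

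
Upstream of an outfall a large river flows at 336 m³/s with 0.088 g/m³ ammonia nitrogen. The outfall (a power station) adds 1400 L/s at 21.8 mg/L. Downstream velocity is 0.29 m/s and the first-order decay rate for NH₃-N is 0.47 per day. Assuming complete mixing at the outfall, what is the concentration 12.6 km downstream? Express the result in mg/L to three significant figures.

0.141 mg/L

1400 L/s = 1.4 m³/s.
After complete mixing, C₀ = (1.4·21.8 + 336·0.088) / 337.4 = 0.1781 mg/L.
Travel time t = 1.26e+04 m / 0.29 m/s = 4.345e+04 s = 0.5029 d.
C = 0.1781·exp(−0.47·0.5029) = 0.1781·0.7895 = 0.1406 mg/L.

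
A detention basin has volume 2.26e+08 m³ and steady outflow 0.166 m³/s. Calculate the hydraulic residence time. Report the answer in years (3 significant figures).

43.1 yr

Q = 0.166 m³/s × 3.156e+07 s/yr = 5.239e+06 m³/yr.
Hydraulic residence time τ = V/Q = 2.26e+08/5.239e+06 = 43.14 yr.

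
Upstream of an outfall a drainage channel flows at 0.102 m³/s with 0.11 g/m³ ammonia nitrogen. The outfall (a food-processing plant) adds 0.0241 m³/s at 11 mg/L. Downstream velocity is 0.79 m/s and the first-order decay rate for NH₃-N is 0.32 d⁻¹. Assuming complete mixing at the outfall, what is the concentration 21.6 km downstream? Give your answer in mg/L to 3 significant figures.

After complete mixing, C₀ = (0.0241·11 + 0.102·0.11) / 0.1261 = 2.191 mg/L.
Travel time t = 2.16e+04 m / 0.79 m/s = 2.734e+04 s = 0.3165 d.
C = 2.191·exp(−0.32·0.3165) = 2.191·0.9037 = 1.98 mg/L.

1.98 mg/L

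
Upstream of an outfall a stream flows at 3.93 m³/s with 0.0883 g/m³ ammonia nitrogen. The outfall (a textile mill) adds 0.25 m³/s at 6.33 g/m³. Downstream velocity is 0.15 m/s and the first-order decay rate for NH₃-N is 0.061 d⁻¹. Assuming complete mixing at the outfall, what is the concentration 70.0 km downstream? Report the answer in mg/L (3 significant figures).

0.332 mg/L

After complete mixing, C₀ = (0.25·6.33 + 3.93·0.0883) / 4.18 = 0.4616 mg/L.
Travel time t = 7e+04 m / 0.15 m/s = 4.667e+05 s = 5.401 d.
C = 0.4616·exp(−0.061·5.401) = 0.4616·0.7193 = 0.332 mg/L.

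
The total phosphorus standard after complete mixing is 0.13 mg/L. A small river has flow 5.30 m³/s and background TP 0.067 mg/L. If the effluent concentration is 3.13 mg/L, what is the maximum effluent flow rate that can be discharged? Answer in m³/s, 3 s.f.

0.111 m³/s

Mass balance at complete mixing: C_std·(Q_w + Q_r) = Q_w·C_e + Q_r·C_b.
Rearranging, Q_w = Q_r·(C_std − C_b)/(C_e − C_std) = 5.30·(0.13 − 0.067) / (3.13 − 0.13) = 0.1113 m³/s.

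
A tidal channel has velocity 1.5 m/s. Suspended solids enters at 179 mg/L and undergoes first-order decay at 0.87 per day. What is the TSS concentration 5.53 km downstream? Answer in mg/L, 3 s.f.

172 mg/L

Travel time t = 5.53 km / 1.5 m/s = 5530/1.5 = 3687 s = 0.04267 d.
First-order decay: C = 179·exp(−0.87·0.04267) = 179·0.9636 = 172.5 mg/L.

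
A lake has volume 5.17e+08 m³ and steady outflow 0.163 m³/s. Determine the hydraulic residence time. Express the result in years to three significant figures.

101 yr

Q = 0.163 m³/s × 3.156e+07 s/yr = 5.144e+06 m³/yr.
Hydraulic residence time τ = V/Q = 5.17e+08/5.144e+06 = 100.5 yr.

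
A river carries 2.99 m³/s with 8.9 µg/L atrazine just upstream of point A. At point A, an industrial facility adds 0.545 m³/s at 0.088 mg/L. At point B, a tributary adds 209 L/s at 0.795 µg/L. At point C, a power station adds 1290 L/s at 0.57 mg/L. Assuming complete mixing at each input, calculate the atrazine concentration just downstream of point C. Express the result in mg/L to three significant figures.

8.9 µg/L = 0.0089 mg/L.
After input A: C = (2.99·0.0089 + 0.545·0.088) / 3.535 = 0.0211 mg/L.
209 L/s = 0.209 m³/s.
0.795 µg/L = 0.000795 mg/L.
After input B: C = (3.535·0.0211 + 0.209·0.000795) / 3.744 = 0.01996 mg/L.
1290 L/s = 1.29 m³/s.
After input C: C = (3.744·0.01996 + 1.29·0.57) / 5.034 = 0.1609 mg/L.

0.161 mg/L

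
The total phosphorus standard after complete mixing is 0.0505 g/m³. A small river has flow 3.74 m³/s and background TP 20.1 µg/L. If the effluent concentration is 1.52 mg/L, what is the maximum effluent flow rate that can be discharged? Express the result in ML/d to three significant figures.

20.1 µg/L = 0.0201 mg/L.
Mass balance at complete mixing: C_std·(Q_w + Q_r) = Q_w·C_e + Q_r·C_b.
Rearranging, Q_w = Q_r·(C_std − C_b)/(C_e − C_std) = 3.74·(0.0505 − 0.0201) / (1.52 − 0.0505) = 0.07737 m³/s.
= 6.685 ML/d.

6.68 ML/d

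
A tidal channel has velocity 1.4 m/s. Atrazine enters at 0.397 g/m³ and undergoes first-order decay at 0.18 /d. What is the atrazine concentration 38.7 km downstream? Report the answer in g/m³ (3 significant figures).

Travel time t = 38.7 km / 1.4 m/s = 3.87e+04/1.4 = 2.764e+04 s = 0.3199 d.
First-order decay: C = 0.397·exp(−0.18·0.3199) = 0.397·0.944 = 0.3748 g/m³.

0.375 g/m³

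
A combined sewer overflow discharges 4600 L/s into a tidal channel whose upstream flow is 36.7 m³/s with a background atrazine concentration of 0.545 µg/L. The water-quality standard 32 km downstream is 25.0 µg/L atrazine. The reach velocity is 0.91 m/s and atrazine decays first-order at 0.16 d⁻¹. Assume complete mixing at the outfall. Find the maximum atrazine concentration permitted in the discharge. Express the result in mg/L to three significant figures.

0.235 mg/L

4600 L/s = 4.6 m³/s.
0.545 µg/L = 0.000545 mg/L.
25.0 µg/L = 0.025 mg/L.
Travel time to the compliance point: t = 3.2e+04/0.91 = 3.516e+04 s = 0.407 d; decay factor exp(−0.16·0.407) = 0.937.
So the concentration just after mixing may be at most 0.025/0.937 = 0.02668 mg/L.
Mass balance: 0.02668·41.3 = 4.6·Cₑ + 36.7·0.000545.
Cₑ = (1.102 − 0.02) / 4.6 = 0.2352 mg/L.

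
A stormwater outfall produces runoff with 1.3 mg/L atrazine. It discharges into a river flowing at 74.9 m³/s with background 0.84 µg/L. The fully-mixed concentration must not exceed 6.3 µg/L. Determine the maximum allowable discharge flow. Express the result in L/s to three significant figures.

316 L/s

0.84 µg/L = 0.00084 mg/L.
6.3 µg/L = 0.0063 mg/L.
Mass balance at complete mixing: C_std·(Q_w + Q_r) = Q_w·C_e + Q_r·C_b.
Rearranging, Q_w = Q_r·(C_std − C_b)/(C_e − C_std) = 74.9·(0.0063 − 0.00084) / (1.3 − 0.0063) = 0.3161 m³/s.
= 316.1 L/s.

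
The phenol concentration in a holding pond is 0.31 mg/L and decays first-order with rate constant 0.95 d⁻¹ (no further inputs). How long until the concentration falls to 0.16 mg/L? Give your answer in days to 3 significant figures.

t = ln(C₀/C)/k = ln(0.31/0.16)/0.95 = 0.6614/0.95 = 0.6962 d.

0.696 d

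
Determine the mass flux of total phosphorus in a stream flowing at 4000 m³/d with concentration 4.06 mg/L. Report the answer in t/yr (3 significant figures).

5.93 t/yr

4000 m³/d = 0.0463 m³/s.
Mass flux = Q·C = 0.0463 m³/s × 4.06 g/m³ = 0.188 g/s.
= 0.188 g/s × 31.56 = 5.932 t/yr.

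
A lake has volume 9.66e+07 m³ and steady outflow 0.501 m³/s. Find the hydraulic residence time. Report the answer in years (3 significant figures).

6.11 yr

Q = 0.501 m³/s × 3.156e+07 s/yr = 1.581e+07 m³/yr.
Hydraulic residence time τ = V/Q = 9.66e+07/1.581e+07 = 6.11 yr.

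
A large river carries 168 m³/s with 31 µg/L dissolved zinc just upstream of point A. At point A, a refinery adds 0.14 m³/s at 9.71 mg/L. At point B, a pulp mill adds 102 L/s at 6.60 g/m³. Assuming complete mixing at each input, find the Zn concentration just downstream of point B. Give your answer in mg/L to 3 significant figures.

0.0430 mg/L

31 µg/L = 0.031 mg/L.
After input A: C = (168·0.031 + 0.14·9.71) / 168.1 = 0.03906 mg/L.
102 L/s = 0.102 m³/s.
After input B: C = (168.1·0.03906 + 0.102·6.6) / 168.2 = 0.04304 mg/L.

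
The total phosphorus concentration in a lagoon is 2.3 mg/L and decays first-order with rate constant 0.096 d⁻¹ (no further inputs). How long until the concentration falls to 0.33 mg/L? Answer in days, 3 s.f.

20.2 d

t = ln(C₀/C)/k = ln(2.3/0.33)/0.096 = 1.942/0.096 = 20.22 d.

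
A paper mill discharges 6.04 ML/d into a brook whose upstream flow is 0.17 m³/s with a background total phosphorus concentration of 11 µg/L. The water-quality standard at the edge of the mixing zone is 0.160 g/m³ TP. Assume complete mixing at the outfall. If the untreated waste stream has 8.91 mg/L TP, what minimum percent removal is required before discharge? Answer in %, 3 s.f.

6.04 ML/d = 0.06991 m³/s.
11 µg/L = 0.011 mg/L.
Mass balance: 0.16·0.2399 = 0.06991·Cₑ + 0.17·0.011.
Cₑ = (0.03839 − 0.00187) / 0.06991 = 0.5223 mg/L.
Required removal = 1 − 0.5223/8.91 = 94.14 %.

94.1 %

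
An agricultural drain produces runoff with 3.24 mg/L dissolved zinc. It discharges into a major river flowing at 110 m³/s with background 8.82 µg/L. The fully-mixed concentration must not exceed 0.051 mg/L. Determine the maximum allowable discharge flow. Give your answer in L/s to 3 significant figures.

8.82 µg/L = 0.00882 mg/L.
Mass balance at complete mixing: C_std·(Q_w + Q_r) = Q_w·C_e + Q_r·C_b.
Rearranging, Q_w = Q_r·(C_std − C_b)/(C_e − C_std) = 110·(0.051 − 0.00882) / (3.24 − 0.051) = 1.455 m³/s.
= 1455 L/s.

1450 L/s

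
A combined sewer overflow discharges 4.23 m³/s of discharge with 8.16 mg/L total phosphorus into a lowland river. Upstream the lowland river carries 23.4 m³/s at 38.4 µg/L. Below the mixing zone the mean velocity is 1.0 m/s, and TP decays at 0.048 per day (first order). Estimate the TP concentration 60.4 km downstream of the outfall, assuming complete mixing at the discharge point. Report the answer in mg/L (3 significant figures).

38.4 µg/L = 0.0384 mg/L.
After complete mixing, C₀ = (4.23·8.16 + 23.4·0.0384) / 27.63 = 1.282 mg/L.
Travel time t = 6.04e+04 m / 1.0 m/s = 6.04e+04 s = 0.6991 d.
C = 1.282·exp(−0.048·0.6991) = 1.282·0.967 = 1.239 mg/L.

1.24 mg/L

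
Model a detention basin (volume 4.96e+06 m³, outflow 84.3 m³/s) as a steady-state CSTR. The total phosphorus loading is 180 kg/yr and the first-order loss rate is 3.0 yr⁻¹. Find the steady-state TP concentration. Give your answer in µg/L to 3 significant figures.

Outflow Q = 84.3 m³/s × 3.156e+07 s/yr = 2.66e+09 m³/yr.
Steady-state CSTR mass balance: W = Q·C + k·V·C, so C = W/(Q + kV).
Q + kV = 2.66e+09 + 3.0·4.96e+06 = 2.675e+09 m³/yr.
C = 180/2.675e+09 = 6.729e-08 kg/m³ = 6.729e-05 mg/L = 0.06729 µg/L.

0.0673 µg/L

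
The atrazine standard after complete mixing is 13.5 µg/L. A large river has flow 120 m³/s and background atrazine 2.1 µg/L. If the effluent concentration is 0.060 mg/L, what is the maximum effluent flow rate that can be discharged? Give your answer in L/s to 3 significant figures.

29400 L/s

2.1 µg/L = 0.0021 mg/L.
13.5 µg/L = 0.0135 mg/L.
Mass balance at complete mixing: C_std·(Q_w + Q_r) = Q_w·C_e + Q_r·C_b.
Rearranging, Q_w = Q_r·(C_std − C_b)/(C_e − C_std) = 120·(0.0135 − 0.0021) / (0.06 − 0.0135) = 29.42 m³/s.
= 2.942e+04 L/s.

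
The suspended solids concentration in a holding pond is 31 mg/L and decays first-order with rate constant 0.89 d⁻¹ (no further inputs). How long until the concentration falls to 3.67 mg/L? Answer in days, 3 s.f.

t = ln(C₀/C)/k = ln(31/3.67)/0.89 = 2.134/0.89 = 2.398 d.

2.40 d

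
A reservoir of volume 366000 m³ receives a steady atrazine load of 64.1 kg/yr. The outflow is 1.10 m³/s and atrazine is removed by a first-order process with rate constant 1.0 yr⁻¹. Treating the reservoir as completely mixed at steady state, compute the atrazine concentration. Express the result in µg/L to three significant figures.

1.83 µg/L

Outflow Q = 1.10 m³/s × 3.156e+07 s/yr = 3.471e+07 m³/yr.
Steady-state CSTR mass balance: W = Q·C + k·V·C, so C = W/(Q + kV).
Q + kV = 3.471e+07 + 1.0·366000 = 3.508e+07 m³/yr.
C = 64.1/3.508e+07 = 1.827e-06 kg/m³ = 0.001827 mg/L = 1.827 µg/L.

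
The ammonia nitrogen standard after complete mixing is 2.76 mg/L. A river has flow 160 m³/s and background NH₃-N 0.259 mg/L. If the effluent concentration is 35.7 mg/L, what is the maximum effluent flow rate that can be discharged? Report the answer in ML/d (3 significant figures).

Mass balance at complete mixing: C_std·(Q_w + Q_r) = Q_w·C_e + Q_r·C_b.
Rearranging, Q_w = Q_r·(C_std − C_b)/(C_e − C_std) = 160·(2.76 − 0.259) / (35.7 − 2.76) = 12.15 m³/s.
= 1050 ML/d.

1050 ML/d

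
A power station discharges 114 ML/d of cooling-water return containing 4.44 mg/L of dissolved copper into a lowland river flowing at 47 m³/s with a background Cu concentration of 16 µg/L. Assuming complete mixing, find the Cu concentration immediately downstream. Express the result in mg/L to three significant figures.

114 ML/d = 1.319 m³/s.
16 µg/L = 0.016 mg/L.
By mass balance at complete mixing, C = (1.319·4.44 + 47·0.016) / (1.319 + 47) = 6.61/48.32 = 0.1368 mg/L.

0.137 mg/L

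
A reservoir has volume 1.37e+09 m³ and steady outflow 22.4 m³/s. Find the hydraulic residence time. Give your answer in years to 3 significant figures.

1.94 yr

Q = 22.4 m³/s × 3.156e+07 s/yr = 7.069e+08 m³/yr.
Hydraulic residence time τ = V/Q = 1.37e+09/7.069e+08 = 1.938 yr.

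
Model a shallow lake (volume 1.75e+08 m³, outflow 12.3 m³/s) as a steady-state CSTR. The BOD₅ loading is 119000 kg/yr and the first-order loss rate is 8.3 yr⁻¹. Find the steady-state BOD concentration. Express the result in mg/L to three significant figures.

Outflow Q = 12.3 m³/s × 3.156e+07 s/yr = 3.882e+08 m³/yr.
Steady-state CSTR mass balance: W = Q·C + k·V·C, so C = W/(Q + kV).
Q + kV = 3.882e+08 + 8.3·1.75e+08 = 1.841e+09 m³/yr.
C = 119000/1.841e+09 = 6.465e-05 kg/m³ = 0.06465 mg/L.

0.0647 mg/L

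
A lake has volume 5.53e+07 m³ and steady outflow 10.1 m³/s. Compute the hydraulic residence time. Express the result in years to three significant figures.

0.174 yr

Q = 10.1 m³/s × 3.156e+07 s/yr = 3.187e+08 m³/yr.
Hydraulic residence time τ = V/Q = 5.53e+07/3.187e+08 = 0.1735 yr.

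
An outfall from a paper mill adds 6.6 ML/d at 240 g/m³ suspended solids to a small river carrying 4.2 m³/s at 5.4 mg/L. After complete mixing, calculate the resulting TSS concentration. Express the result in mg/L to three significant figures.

6.6 ML/d = 0.07639 m³/s.
By mass balance at complete mixing, C = (0.07639·240 + 4.2·5.4) / (0.07639 + 4.2) = 41.01/4.276 = 9.591 mg/L.

9.59 mg/L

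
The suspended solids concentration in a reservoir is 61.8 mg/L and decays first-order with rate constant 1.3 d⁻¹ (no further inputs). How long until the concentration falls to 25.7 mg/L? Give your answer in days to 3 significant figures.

0.675 d

t = ln(C₀/C)/k = ln(61.8/25.7)/1.3 = 0.8774/1.3 = 0.6749 d.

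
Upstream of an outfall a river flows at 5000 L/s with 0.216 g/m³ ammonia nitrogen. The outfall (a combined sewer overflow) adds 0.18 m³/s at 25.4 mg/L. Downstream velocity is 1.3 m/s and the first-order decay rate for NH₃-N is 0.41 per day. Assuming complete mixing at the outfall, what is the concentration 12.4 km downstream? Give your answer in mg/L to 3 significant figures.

1.04 mg/L

5000 L/s = 5 m³/s.
After complete mixing, C₀ = (0.18·25.4 + 5·0.216) / 5.18 = 1.091 mg/L.
Travel time t = 1.24e+04 m / 1.3 m/s = 9538 s = 0.1104 d.
C = 1.091·exp(−0.41·0.1104) = 1.091·0.9557 = 1.043 mg/L.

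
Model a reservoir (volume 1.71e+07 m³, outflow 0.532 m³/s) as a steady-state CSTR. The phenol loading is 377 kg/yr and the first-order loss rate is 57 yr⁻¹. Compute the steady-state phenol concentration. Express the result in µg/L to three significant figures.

Outflow Q = 0.532 m³/s × 3.156e+07 s/yr = 1.679e+07 m³/yr.
Steady-state CSTR mass balance: W = Q·C + k·V·C, so C = W/(Q + kV).
Q + kV = 1.679e+07 + 57·1.71e+07 = 9.915e+08 m³/yr.
C = 377/9.915e+08 = 3.802e-07 kg/m³ = 0.0003802 mg/L = 0.3802 µg/L.

0.380 µg/L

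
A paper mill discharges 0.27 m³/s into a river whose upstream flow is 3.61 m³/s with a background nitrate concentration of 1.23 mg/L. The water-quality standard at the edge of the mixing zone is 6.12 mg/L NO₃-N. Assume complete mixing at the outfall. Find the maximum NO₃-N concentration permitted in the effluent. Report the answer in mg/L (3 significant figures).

Mass balance: 6.12·3.88 = 0.27·Cₑ + 3.61·1.23.
Cₑ = (23.75 − 4.44) / 0.27 = 71.5 mg/L.

71.5 mg/L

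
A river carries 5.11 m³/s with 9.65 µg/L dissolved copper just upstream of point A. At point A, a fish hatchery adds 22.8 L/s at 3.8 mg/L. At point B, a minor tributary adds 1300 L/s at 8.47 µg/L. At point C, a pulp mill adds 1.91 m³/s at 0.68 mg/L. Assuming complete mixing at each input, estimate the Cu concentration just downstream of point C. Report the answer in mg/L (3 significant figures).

0.173 mg/L

9.65 µg/L = 0.00965 mg/L.
22.8 L/s = 0.0228 m³/s.
After input A: C = (5.11·0.00965 + 0.0228·3.8) / 5.133 = 0.02649 mg/L.
1300 L/s = 1.3 m³/s.
8.47 µg/L = 0.00847 mg/L.
After input B: C = (5.133·0.02649 + 1.3·0.00847) / 6.433 = 0.02285 mg/L.
After input C: C = (6.433·0.02285 + 1.91·0.68) / 8.343 = 0.1733 mg/L.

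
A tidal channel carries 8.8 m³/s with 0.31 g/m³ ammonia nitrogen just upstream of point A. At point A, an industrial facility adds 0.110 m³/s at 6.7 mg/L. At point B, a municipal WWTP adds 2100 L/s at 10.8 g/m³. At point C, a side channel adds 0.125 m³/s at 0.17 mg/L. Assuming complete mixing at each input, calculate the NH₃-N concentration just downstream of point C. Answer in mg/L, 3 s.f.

2.35 mg/L

After input A: C = (8.8·0.31 + 0.11·6.7) / 8.91 = 0.3889 mg/L.
2100 L/s = 2.1 m³/s.
After input B: C = (8.91·0.3889 + 2.1·10.8) / 11.01 = 2.375 mg/L.
After input C: C = (11.01·2.375 + 0.125·0.17) / 11.13 = 2.35 mg/L.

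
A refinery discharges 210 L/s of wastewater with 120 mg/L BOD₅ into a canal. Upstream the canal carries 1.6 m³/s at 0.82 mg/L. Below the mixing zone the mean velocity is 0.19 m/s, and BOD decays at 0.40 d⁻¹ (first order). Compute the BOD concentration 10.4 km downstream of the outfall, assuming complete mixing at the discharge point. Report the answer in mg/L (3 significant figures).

210 L/s = 0.21 m³/s.
After complete mixing, C₀ = (0.21·120 + 1.6·0.82) / 1.81 = 14.65 mg/L.
Travel time t = 1.04e+04 m / 0.19 m/s = 5.474e+04 s = 0.6335 d.
C = 14.65·exp(−0.40·0.6335) = 14.65·0.7761 = 11.37 mg/L.

11.4 mg/L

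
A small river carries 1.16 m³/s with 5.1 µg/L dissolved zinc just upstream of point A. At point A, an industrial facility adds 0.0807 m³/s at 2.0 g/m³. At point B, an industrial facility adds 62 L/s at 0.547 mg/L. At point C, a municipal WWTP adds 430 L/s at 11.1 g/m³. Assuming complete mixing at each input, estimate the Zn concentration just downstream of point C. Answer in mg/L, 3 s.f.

2.87 mg/L

5.1 µg/L = 0.0051 mg/L.
After input A: C = (1.16·0.0051 + 0.0807·2) / 1.241 = 0.1349 mg/L.
62 L/s = 0.062 m³/s.
After input B: C = (1.241·0.1349 + 0.062·0.547) / 1.303 = 0.1545 mg/L.
430 L/s = 0.43 m³/s.
After input C: C = (1.303·0.1545 + 0.43·11.1) / 1.733 = 2.871 mg/L.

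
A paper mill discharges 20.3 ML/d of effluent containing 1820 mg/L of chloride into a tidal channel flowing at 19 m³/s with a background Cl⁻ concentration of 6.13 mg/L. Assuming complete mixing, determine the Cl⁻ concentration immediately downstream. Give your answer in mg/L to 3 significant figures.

20.3 ML/d = 0.235 m³/s.
Flow-weighted mixing gives C = (0.235·1820 + 19·6.13) / (0.235 + 19) = 544.1/19.23 = 28.29 mg/L.

28.3 mg/L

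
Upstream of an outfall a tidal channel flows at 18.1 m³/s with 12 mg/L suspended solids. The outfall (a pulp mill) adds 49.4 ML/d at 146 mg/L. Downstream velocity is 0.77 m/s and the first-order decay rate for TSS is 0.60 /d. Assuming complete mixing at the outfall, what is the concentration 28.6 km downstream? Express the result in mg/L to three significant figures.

49.4 ML/d = 0.5718 m³/s.
After complete mixing, C₀ = (0.5718·146 + 18.1·12) / 18.67 = 16.1 mg/L.
Travel time t = 2.86e+04 m / 0.77 m/s = 3.714e+04 s = 0.4299 d.
C = 16.1·exp(−0.60·0.4299) = 16.1·0.7726 = 12.44 mg/L.

12.4 mg/L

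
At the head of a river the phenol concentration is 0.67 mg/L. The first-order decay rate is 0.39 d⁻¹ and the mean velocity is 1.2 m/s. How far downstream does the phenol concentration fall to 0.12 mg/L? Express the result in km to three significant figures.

457 km

From C = C₀·e^(−kt), t = ln(C₀/C)/k = ln(0.67/0.12)/0.39 = 1.72/0.39 = 4.41 d.
Distance = v·t = 1.2 m/s × 3.81e+05 s = 4.572e+05 m = 457.2 km.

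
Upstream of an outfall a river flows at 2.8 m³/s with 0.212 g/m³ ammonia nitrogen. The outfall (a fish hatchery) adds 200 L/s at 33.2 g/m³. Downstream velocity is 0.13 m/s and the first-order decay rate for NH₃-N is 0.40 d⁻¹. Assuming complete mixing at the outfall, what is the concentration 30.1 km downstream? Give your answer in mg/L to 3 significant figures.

200 L/s = 0.2 m³/s.
After complete mixing, C₀ = (0.2·33.2 + 2.8·0.212) / 3 = 2.411 mg/L.
Travel time t = 3.01e+04 m / 0.13 m/s = 2.315e+05 s = 2.68 d.
C = 2.411·exp(−0.40·2.68) = 2.411·0.3423 = 0.8255 mg/L.

0.825 mg/L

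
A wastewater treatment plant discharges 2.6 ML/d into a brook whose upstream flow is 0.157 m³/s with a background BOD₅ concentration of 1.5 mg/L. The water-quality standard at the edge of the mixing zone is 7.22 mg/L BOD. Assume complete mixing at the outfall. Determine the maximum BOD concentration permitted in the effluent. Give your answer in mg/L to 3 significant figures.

37.1 mg/L

2.6 ML/d = 0.03009 m³/s.
Mass balance: 7.22·0.1871 = 0.03009·Cₑ + 0.157·1.5.
Cₑ = (1.351 − 0.2355) / 0.03009 = 37.06 mg/L.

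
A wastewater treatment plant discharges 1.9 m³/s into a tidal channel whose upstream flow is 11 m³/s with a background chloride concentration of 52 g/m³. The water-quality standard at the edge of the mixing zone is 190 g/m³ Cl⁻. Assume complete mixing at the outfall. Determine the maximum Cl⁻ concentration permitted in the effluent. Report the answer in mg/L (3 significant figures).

Mass balance: 190·12.9 = 1.9·Cₑ + 11·52.
Cₑ = (2451 − 572) / 1.9 = 988.9 mg/L.

989 mg/L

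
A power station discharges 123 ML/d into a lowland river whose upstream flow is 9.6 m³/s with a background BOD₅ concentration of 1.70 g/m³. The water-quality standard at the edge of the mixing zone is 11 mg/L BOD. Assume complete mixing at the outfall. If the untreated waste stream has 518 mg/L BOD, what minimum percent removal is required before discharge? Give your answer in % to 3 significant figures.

85.8 %

123 ML/d = 1.424 m³/s.
Mass balance: 11·11.02 = 1.424·Cₑ + 9.6·1.7.
Cₑ = (121.3 − 16.32) / 1.424 = 73.71 mg/L.
Required removal = 1 − 73.71/518 = 85.77 %.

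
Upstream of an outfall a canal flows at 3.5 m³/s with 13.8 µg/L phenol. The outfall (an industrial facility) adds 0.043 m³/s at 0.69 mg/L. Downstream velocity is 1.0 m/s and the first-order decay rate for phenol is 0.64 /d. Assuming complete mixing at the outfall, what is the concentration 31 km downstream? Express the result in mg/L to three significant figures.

0.0175 mg/L

13.8 µg/L = 0.0138 mg/L.
After complete mixing, C₀ = (0.043·0.69 + 3.5·0.0138) / 3.543 = 0.02201 mg/L.
Travel time t = 3.1e+04 m / 1.0 m/s = 3.1e+04 s = 0.3588 d.
C = 0.02201·exp(−0.64·0.3588) = 0.02201·0.7948 = 0.01749 mg/L.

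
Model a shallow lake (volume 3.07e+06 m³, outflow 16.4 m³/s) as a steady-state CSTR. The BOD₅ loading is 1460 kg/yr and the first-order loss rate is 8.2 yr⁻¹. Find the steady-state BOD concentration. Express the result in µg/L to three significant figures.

2.69 µg/L

Outflow Q = 16.4 m³/s × 3.156e+07 s/yr = 5.175e+08 m³/yr.
Steady-state CSTR mass balance: W = Q·C + k·V·C, so C = W/(Q + kV).
Q + kV = 5.175e+08 + 8.2·3.07e+06 = 5.427e+08 m³/yr.
C = 1460/5.427e+08 = 2.69e-06 kg/m³ = 0.00269 mg/L = 2.69 µg/L.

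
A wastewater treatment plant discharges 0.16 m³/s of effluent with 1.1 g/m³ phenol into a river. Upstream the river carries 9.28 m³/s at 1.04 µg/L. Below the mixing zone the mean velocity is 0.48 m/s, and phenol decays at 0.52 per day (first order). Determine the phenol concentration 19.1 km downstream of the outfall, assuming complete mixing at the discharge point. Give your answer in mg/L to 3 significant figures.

0.0155 mg/L

1.04 µg/L = 0.00104 mg/L.
After complete mixing, C₀ = (0.16·1.1 + 9.28·0.00104) / 9.44 = 0.01967 mg/L.
Travel time t = 1.91e+04 m / 0.48 m/s = 3.979e+04 s = 0.4606 d.
C = 0.01967·exp(−0.52·0.4606) = 0.01967·0.787 = 0.01548 mg/L.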